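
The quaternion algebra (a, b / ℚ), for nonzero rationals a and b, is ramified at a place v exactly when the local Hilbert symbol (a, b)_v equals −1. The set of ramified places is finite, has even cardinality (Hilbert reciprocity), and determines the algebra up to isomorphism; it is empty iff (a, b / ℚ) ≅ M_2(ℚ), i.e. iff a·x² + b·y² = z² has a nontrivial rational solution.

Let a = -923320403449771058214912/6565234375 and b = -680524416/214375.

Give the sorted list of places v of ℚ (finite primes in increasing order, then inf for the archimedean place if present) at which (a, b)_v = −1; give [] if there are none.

[2, 11, 17, inf]

Mod squares: a ≡ -34034, b ≡ -102102. Check v ∈ {∞, 2, 3, 5, 7, 11, 13, 17}.
v=17: a=17^3·(≡8), b=17^1·(≡11) mod 17; (8|17)=+1, (11|17)=-1; (−1)^{3·1·8}·(+1)^1·(-1)^3 = -1.
v=13: a=13^3·(≡6), b=13^1·(≡6) mod 13; (6|13)=-1, (6|13)=-1; (−1)^{3·1·6}·(-1)^1·(-1)^3 = +1.
v=∞: -34034 < 0 and -102102 < 0  ⇒  (a,b)_∞ = -1.
v=5: a=5^-8·(≡4), b=5^-4·(≡3) mod 5; (4|5)=+1, (3|5)=-1; (−1)^{-8·-4·2}·(+1)^-4·(-1)^-8 = +1.
v=3: a=3^22·(≡1), b=3^7·(≡1) mod 3; (1|3)=+1, (1|3)=+1; (−1)^{22·7·1}·(+1)^7·(+1)^22 = +1.
v=7: a=7^-5·(≡3), b=7^-3·(≡1) mod 7; (3|7)=-1, (1|7)=+1; (−1)^{-5·-3·3}·(-1)^-3·(+1)^-5 = +1.
v=11: a=11^3·(≡10), b=11^1·(≡2) mod 11; (10|11)=-1, (2|11)=-1; (−1)^{3·1·5}·(-1)^1·(-1)^3 = -1.
v=2: v_2(a)=11, v_2(b)=7; units ≡ 7, 5 (mod 8); ε·ε+αω+βω = 1·0+11·1+7·0 ≡ 1  ⇒  (a,b)_2 = -1.
|Ram(-34034, -102102)| = 4, even; anisotropic at {2, 11, 17, ∞}.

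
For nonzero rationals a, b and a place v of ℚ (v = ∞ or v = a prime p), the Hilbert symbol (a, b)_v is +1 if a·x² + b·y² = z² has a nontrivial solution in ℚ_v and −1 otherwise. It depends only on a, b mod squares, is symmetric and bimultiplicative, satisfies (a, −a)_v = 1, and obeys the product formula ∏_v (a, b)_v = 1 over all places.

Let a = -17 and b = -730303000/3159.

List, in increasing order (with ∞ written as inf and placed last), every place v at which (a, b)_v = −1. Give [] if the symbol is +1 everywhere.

[2, 5, 17, inf]

Mod squares: a ≡ -17, b ≡ -2730. Check v ∈ {∞, 2, 3, 5, 7, 13, 17, 19}.
v=2: v_2(a)=0, v_2(b)=3; units ≡ 7, 3 (mod 8); ε·ε+αω+βω = 1·1+0·1+3·0 ≡ 1  ⇒  (a,b)_2 = -1.
v=19: a=19^0·(≡2), b=19^2·(≡5) mod 19; (2|19)=-1, (5|19)=+1; (−1)^{0·2·9}·(-1)^2·(+1)^0 = +1.
v=5: a=5^0·(≡3), b=5^3·(≡4) mod 5; (3|5)=-1, (4|5)=+1; (−1)^{0·3·2}·(-1)^3·(+1)^0 = -1.
v=13: a=13^0·(≡9), b=13^-1·(≡6) mod 13; (9|13)=+1, (6|13)=-1; (−1)^{0·-1·6}·(+1)^-1·(-1)^0 = +1.
v=∞: -17 < 0 and -2730 < 0  ⇒  (a,b)_∞ = -1.
v=17: a=17^1·(≡16), b=17^2·(≡6) mod 17; (16|17)=+1, (6|17)=-1; (−1)^{1·2·8}·(+1)^2·(-1)^1 = -1.
v=3: a=3^0·(≡1), b=3^-5·(≡2) mod 3; (1|3)=+1, (2|3)=-1; (−1)^{0·-5·1}·(+1)^-5·(-1)^0 = +1.
v=7: a=7^0·(≡4), b=7^1·(≡4) mod 7; (4|7)=+1, (4|7)=+1; (−1)^{0·1·3}·(+1)^1·(+1)^0 = +1.
Ram(-17, -2730) = {2, 5, 17, ∞}; no ℚ_2-point on the conic.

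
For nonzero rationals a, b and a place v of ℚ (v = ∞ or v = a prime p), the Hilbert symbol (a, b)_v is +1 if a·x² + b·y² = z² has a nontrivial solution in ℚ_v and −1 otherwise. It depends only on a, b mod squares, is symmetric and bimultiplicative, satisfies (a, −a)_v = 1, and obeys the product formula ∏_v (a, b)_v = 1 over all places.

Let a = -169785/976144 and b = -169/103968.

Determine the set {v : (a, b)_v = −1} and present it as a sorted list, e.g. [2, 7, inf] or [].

[2, 5, 7, inf]

Mod squares: a ≡ -385, b ≡ -2. Check v ∈ {∞, 2, 3, 5, 7, 11, 13, 19}.
v=3: a=3^2·(≡2), b=3^-2·(≡1) mod 3; (2|3)=-1, (1|3)=+1; (−1)^{2·-2·1}·(-1)^-2·(+1)^2 = +1.
v=7: a=7^3·(≡2), b=7^0·(≡5) mod 7; (2|7)=+1, (5|7)=-1; (−1)^{3·0·3}·(+1)^0·(-1)^3 = -1.
v=2: v_2(a)=-4, v_2(b)=-5; units ≡ 7, 7 (mod 8); ε·ε+αω+βω = 1·1+-4·0+-5·0 ≡ 1  ⇒  (a,b)_2 = -1.
v=19: a=19^-2·(≡3), b=19^-2·(≡7) mod 19; (3|19)=-1, (7|19)=+1; (−1)^{-2·-2·9}·(-1)^-2·(+1)^-2 = +1.
v=11: a=11^1·(≡5), b=11^0·(≡1) mod 11; (5|11)=+1, (1|11)=+1; (−1)^{1·0·5}·(+1)^0·(+1)^1 = +1.
v=5: a=5^1·(≡2), b=5^0·(≡2) mod 5; (2|5)=-1, (2|5)=-1; (−1)^{1·0·2}·(-1)^0·(-1)^1 = -1.
v=13: a=13^-2·(≡2), b=13^2·(≡11) mod 13; (2|13)=-1, (11|13)=-1; (−1)^{-2·2·6}·(-1)^2·(-1)^-2 = +1.
v=∞: -385 < 0 and -2 < 0  ⇒  (a,b)_∞ = -1.
Ram(-385, -2) = {2, 5, 7, ∞}; no ℚ_2-point on the conic.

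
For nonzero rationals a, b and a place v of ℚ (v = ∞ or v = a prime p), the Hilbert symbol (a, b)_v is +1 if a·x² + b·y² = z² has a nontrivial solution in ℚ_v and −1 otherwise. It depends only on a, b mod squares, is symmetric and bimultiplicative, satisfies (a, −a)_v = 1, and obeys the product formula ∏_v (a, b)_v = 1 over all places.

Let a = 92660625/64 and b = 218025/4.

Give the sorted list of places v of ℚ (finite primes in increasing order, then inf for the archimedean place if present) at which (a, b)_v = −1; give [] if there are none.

[17, 19]

Mod squares: a ≡ 57, b ≡ 969. Check v ∈ {∞, 2, 3, 5, 17, 19}.
v=19: a=19^1·(≡18), b=19^1·(≡14) mod 19; (18|19)=-1, (14|19)=-1; (−1)^{1·1·9}·(-1)^1·(-1)^1 = -1.
v=2: v_2(a)=-6, v_2(b)=-2; units ≡ 1, 1 (mod 8); ε·ε+αω+βω = 0·0+-6·0+-2·0 ≡ 0  ⇒  (a,b)_2 = +1.
v=17: a=17^2·(≡3), b=17^1·(≡6) mod 17; (3|17)=-1, (6|17)=-1; (−1)^{2·1·8}·(-1)^1·(-1)^2 = -1.
v=5: a=5^4·(≡3), b=5^2·(≡4) mod 5; (3|5)=-1, (4|5)=+1; (−1)^{4·2·2}·(-1)^2·(+1)^4 = +1.
v=∞: 57 > 0 and 969 > 0  ⇒  (a,b)_∞ = +1.
v=3: a=3^3·(≡1), b=3^3·(≡2) mod 3; (1|3)=+1, (2|3)=-1; (−1)^{3·3·1}·(+1)^3·(-1)^3 = +1.
Ram(57, 969) = {17, 19}; no ℚ_17-point on the conic.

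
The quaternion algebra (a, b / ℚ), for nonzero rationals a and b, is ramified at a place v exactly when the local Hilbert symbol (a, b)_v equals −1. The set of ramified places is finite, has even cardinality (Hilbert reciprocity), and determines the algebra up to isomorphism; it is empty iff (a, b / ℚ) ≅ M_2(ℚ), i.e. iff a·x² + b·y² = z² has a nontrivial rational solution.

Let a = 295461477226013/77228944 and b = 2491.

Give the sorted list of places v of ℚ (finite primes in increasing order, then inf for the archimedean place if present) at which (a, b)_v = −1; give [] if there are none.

[19, 29, 47, 53]

(a, b) ≡ (23693, 2491) mod (ℚ^×)²; places V = {2, 7, 13, 19, 29, 43, 47, 53, ∞}.
(a,b)_2: α=-4, β=0; u≡5, v≡3 (mod 8); ε(u)ε(v)=0·1, αω(v)=-4·1, βω(u)=0·1; sum ≡ 0  ⇒  +1.
(a,b)_13: α=-6, u≡11; β=0, v≡8 (mod 13); (11|13)=-1, (8|13)=-1; sign (−1)^0·-1^0·-1^-6 = +1.
(a,b)_∞: sgn(23693)=+, sgn(2491)=+, so +1.
(a,b)_29: α=1, u≡1; β=0, v≡26 (mod 29); (1|29)=+1, (26|29)=-1; sign (−1)^0·+1^0·-1^1 = -1.
(a,b)_53: α=2, u≡32; β=1, v≡47 (mod 53); (32|53)=-1, (47|53)=+1; sign (−1)^0·-1^1·+1^2 = -1.
(a,b)_19: α=1, u≡13; β=0, v≡2 (mod 19); (13|19)=-1, (2|19)=-1; sign (−1)^0·-1^0·-1^1 = -1.
(a,b)_43: α=3, u≡38; β=0, v≡40 (mod 43); (38|43)=+1, (40|43)=+1; sign (−1)^0·+1^0·+1^3 = +1.
(a,b)_7: α=4, u≡5; β=0, v≡6 (mod 7); (5|7)=-1, (6|7)=-1; sign (−1)^0·-1^0·-1^4 = +1.
(a,b)_47: α=0, u≡5; β=1, v≡6 (mod 47); (5|47)=-1, (6|47)=+1; sign (−1)^0·-1^1·+1^0 = -1.
(23693, 2491 / ℚ) ramifies at {19, 29, 47, 53}: a division algebra.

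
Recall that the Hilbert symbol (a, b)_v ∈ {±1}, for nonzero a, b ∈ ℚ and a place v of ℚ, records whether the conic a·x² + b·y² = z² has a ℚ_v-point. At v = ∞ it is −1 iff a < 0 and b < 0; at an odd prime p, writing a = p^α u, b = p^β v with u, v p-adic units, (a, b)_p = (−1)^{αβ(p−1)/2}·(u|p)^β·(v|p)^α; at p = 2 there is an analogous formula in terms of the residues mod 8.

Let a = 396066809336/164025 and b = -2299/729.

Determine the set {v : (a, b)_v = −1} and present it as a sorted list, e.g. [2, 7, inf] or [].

(a, b) ≡ (18734, -19) mod (ℚ^×)²; places V = {2, 3, 5, 11, 17, 19, 29, ∞}.
(a,b)_29: α=1, u≡18; β=0, v≡27 (mod 29); (18|29)=-1, (27|29)=-1; sign (−1)^0·-1^0·-1^1 = -1.
(a,b)_19: α=3, u≡6; β=1, v≡18 (mod 19); (6|19)=+1, (18|19)=-1; sign (−1)^1·+1^1·-1^3 = +1.
(a,b)_3: α=-8, u≡2; β=-6, v≡2 (mod 3); (2|3)=-1, (2|3)=-1; sign (−1)^0·-1^-6·-1^-8 = +1.
(a,b)_5: α=-2, u≡1; β=0, v≡4 (mod 5); (1|5)=+1, (4|5)=+1; sign (−1)^0·+1^0·+1^-2 = +1.
(a,b)_11: α=4, u≡9; β=2, v≡1 (mod 11); (9|11)=+1, (1|11)=+1; sign (−1)^0·+1^2·+1^4 = +1.
(a,b)_∞: sgn(18734)=+, sgn(-19)=−, so +1.
(a,b)_2: α=3, β=0; u≡7, v≡5 (mod 8); ε(u)ε(v)=1·0, αω(v)=3·1, βω(u)=0·0; sum ≡ 1  ⇒  -1.
(a,b)_17: α=1, u≡7; β=0, v≡2 (mod 17); (7|17)=-1, (2|17)=+1; sign (−1)^0·-1^0·+1^1 = +1.
(18734, -19 / ℚ) ramifies at {2, 29}: a division algebra.

[2, 29]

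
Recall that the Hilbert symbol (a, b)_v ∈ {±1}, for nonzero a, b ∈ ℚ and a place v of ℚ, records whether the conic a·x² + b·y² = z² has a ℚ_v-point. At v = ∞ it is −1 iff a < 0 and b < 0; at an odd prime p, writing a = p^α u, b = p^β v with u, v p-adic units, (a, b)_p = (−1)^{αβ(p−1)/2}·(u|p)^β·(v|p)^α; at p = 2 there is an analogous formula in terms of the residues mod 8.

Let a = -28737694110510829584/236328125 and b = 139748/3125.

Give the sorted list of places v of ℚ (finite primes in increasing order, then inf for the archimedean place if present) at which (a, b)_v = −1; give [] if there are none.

[5, 17, 31, 47]

Mod squares: a ≡ -817500845, b ≡ 3565. Check v ∈ {∞, 2, 3, 5, 7, 11, 17, 23, 31, 41, 47}.
v=47: a=47^1·(≡23), b=47^0·(≡13) mod 47; (23|47)=-1, (13|47)=-1; (−1)^{1·0·23}·(-1)^0·(-1)^1 = -1.
v=41: a=41^1·(≡28), b=41^0·(≡25) mod 41; (28|41)=-1, (25|41)=+1; (−1)^{1·0·20}·(-1)^0·(+1)^1 = +1.
v=∞: -817500845 < 0 and 3565 > 0  ⇒  (a,b)_∞ = +1.
v=3: a=3^2·(≡1), b=3^0·(≡1) mod 3; (1|3)=+1, (1|3)=+1; (−1)^{2·0·1}·(+1)^0·(+1)^2 = +1.
v=5: a=5^-9·(≡1), b=5^-5·(≡3) mod 5; (1|5)=+1, (3|5)=-1; (−1)^{-9·-5·2}·(+1)^-5·(-1)^-9 = -1.
v=2: v_2(a)=4, v_2(b)=2; units ≡ 3, 5 (mod 8); ε·ε+αω+βω = 1·0+4·1+2·1 ≡ 0  ⇒  (a,b)_2 = +1.
v=11: a=11^-2·(≡4), b=11^0·(≡4) mod 11; (4|11)=+1, (4|11)=+1; (−1)^{-2·0·5}·(+1)^0·(+1)^-2 = +1.
v=31: a=31^3·(≡30), b=31^1·(≡3) mod 31; (30|31)=-1, (3|31)=-1; (−1)^{3·1·15}·(-1)^1·(-1)^3 = -1.
v=7: a=7^5·(≡2), b=7^2·(≡1) mod 7; (2|7)=+1, (1|7)=+1; (−1)^{5·2·3}·(+1)^2·(+1)^5 = +1.
v=17: a=17^1·(≡5), b=17^0·(≡3) mod 17; (5|17)=-1, (3|17)=-1; (−1)^{1·0·8}·(-1)^0·(-1)^1 = -1.
v=23: a=23^3·(≡2), b=23^1·(≡14) mod 23; (2|23)=+1, (14|23)=-1; (−1)^{3·1·11}·(+1)^1·(-1)^3 = +1.
|Ram(-817500845, 3565)| = 4, even; anisotropic at {5, 17, 31, 47}.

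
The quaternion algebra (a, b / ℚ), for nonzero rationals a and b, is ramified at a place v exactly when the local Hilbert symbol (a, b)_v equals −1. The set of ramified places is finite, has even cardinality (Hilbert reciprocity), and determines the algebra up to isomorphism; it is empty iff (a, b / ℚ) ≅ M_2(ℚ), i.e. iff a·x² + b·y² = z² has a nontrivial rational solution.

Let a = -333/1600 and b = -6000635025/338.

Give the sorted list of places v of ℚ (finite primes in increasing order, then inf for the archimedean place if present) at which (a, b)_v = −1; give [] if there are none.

(a, b) ≡ (-37, -322) mod (ℚ^×)²; places V = {2, 3, 5, 7, 11, 13, 23, 37, ∞}.
(a,b)_23: α=0, u≡8; β=1, v≡8 (mod 23); (8|23)=+1, (8|23)=+1; sign (−1)^0·+1^1·+1^0 = +1.
(a,b)_∞: sgn(-37)=−, sgn(-322)=−, so -1.
(a,b)_11: α=0, u≡6; β=2, v≡7 (mod 11); (6|11)=-1, (7|11)=-1; sign (−1)^0·-1^2·-1^0 = +1.
(a,b)_3: α=2, u≡2; β=2, v≡2 (mod 3); (2|3)=-1, (2|3)=-1; sign (−1)^0·-1^2·-1^2 = +1.
(a,b)_7: α=0, u≡6; β=1, v≡6 (mod 7); (6|7)=-1, (6|7)=-1; sign (−1)^0·-1^1·-1^0 = -1.
(a,b)_5: α=-2, u≡3; β=2, v≡3 (mod 5); (3|5)=-1, (3|5)=-1; sign (−1)^0·-1^2·-1^-2 = +1.
(a,b)_37: α=1, u≡36; β=2, v≡33 (mod 37); (36|37)=+1, (33|37)=+1; sign (−1)^0·+1^2·+1^1 = +1.
(a,b)_13: α=0, u≡5; β=-2, v≡9 (mod 13); (5|13)=-1, (9|13)=+1; sign (−1)^0·-1^-2·+1^0 = +1.
(a,b)_2: α=-6, β=-1; u≡3, v≡7 (mod 8); ε(u)ε(v)=1·1, αω(v)=-6·0, βω(u)=-1·1; sum ≡ 0  ⇒  +1.
(-37, -322 / ℚ) ramifies at {7, ∞}: a division algebra.

[7, inf]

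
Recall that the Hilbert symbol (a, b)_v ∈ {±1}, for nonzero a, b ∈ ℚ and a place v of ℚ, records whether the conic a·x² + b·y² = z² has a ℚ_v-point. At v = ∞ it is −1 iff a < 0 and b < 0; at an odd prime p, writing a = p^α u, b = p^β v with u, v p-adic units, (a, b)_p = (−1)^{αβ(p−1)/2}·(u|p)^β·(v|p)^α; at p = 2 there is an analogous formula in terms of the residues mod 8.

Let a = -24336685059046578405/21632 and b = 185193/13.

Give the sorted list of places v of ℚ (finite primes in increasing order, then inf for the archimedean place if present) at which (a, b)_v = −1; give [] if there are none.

[2, 3]

(a, b) ≡ (-10, 741) mod (ℚ^×)²; places V = {2, 3, 5, 11, 13, 19, ∞}.
(a,b)_3: α=8, u≡2; β=3, v≡1 (mod 3); (2|3)=-1, (1|3)=+1; sign (−1)^0·-1^3·+1^8 = -1.
(a,b)_11: α=2, u≡5; β=0, v≡4 (mod 11); (5|11)=+1, (4|11)=+1; sign (−1)^0·+1^0·+1^2 = +1.
(a,b)_13: α=-2, u≡9; β=-1, v≡8 (mod 13); (9|13)=+1, (8|13)=-1; sign (−1)^0·+1^-1·-1^-2 = +1.
(a,b)_5: α=1, u≡2; β=0, v≡1 (mod 5); (2|5)=-1, (1|5)=+1; sign (−1)^0·-1^0·+1^1 = +1.
(a,b)_∞: sgn(-10)=−, sgn(741)=+, so +1.
(a,b)_2: α=-7, β=0; u≡3, v≡5 (mod 8); ε(u)ε(v)=1·0, αω(v)=-7·1, βω(u)=0·1; sum ≡ 1  ⇒  -1.
(a,b)_19: α=10, u≡17; β=3, v≡5 (mod 19); (17|19)=+1, (5|19)=+1; sign (−1)^0·+1^3·+1^10 = +1.
(-10, 741 / ℚ) ramifies at {2, 3}: a division algebra.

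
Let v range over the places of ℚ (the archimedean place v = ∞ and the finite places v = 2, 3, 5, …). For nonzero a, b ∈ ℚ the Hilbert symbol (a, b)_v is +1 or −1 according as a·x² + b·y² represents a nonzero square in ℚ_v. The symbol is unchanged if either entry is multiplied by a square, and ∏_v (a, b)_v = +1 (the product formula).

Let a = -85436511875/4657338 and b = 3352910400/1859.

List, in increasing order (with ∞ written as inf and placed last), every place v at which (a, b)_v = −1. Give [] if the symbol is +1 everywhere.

[2, 29, 31, 47]

Mod squares: a ≡ -25662, b ≡ 2561251. Check v ∈ {∞, 2, 3, 5, 7, 11, 13, 29, 31, 37, 43, 47}.
v=13: a=13^1·(≡6), b=13^-2·(≡9) mod 13; (6|13)=-1, (9|13)=+1; (−1)^{1·-2·6}·(-1)^-2·(+1)^1 = +1.
v=29: a=29^0·(≡10), b=29^1·(≡27) mod 29; (10|29)=-1, (27|29)=-1; (−1)^{0·1·14}·(-1)^1·(-1)^0 = -1.
v=3: a=3^-5·(≡2), b=3^2·(≡1) mod 3; (2|3)=-1, (1|3)=+1; (−1)^{-5·2·1}·(-1)^2·(+1)^-5 = +1.
v=7: a=7^-1·(≡4), b=7^1·(≡5) mod 7; (4|7)=+1, (5|7)=-1; (−1)^{-1·1·3}·(+1)^1·(-1)^-1 = +1.
v=47: a=47^1·(≡24), b=47^0·(≡31) mod 47; (24|47)=+1, (31|47)=-1; (−1)^{1·0·23}·(+1)^0·(-1)^1 = -1.
v=11: a=11^2·(≡3), b=11^-1·(≡1) mod 11; (3|11)=+1, (1|11)=+1; (−1)^{2·-1·5}·(+1)^-1·(+1)^2 = +1.
v=37: a=37^-2·(≡10), b=37^1·(≡27) mod 37; (10|37)=+1, (27|37)=+1; (−1)^{-2·1·18}·(+1)^1·(+1)^-2 = +1.
v=5: a=5^4·(≡2), b=5^2·(≡4) mod 5; (2|5)=-1, (4|5)=+1; (−1)^{4·2·2}·(-1)^2·(+1)^4 = +1.
v=43: a=43^2·(≡35), b=43^0·(≡2) mod 43; (35|43)=+1, (2|43)=-1; (−1)^{2·0·21}·(+1)^0·(-1)^2 = +1.
v=31: a=31^0·(≡21), b=31^1·(≡11) mod 31; (21|31)=-1, (11|31)=-1; (−1)^{0·1·15}·(-1)^1·(-1)^0 = -1.
v=∞: -25662 < 0 and 2561251 > 0  ⇒  (a,b)_∞ = +1.
v=2: v_2(a)=-1, v_2(b)=6; units ≡ 1, 3 (mod 8); ε·ε+αω+βω = 0·1+-1·1+6·0 ≡ 1  ⇒  (a,b)_2 = -1.
|Ram(-25662, 2561251)| = 4, even; anisotropic at {2, 29, 31, 47}.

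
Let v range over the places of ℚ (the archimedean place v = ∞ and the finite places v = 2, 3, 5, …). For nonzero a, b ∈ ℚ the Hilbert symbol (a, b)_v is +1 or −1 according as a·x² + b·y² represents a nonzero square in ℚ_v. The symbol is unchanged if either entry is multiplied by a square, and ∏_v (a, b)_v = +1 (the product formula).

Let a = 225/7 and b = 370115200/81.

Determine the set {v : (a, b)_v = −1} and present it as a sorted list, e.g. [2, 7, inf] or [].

(a, b) ≡ (7, 231322) mod (ℚ^×)²; places V = {2, 3, 5, 7, 13, 31, 41, ∞}.
(a,b)_2: α=0, β=7; u≡7, v≡5 (mod 8); ε(u)ε(v)=1·0, αω(v)=0·1, βω(u)=7·0; sum ≡ 0  ⇒  +1.
(a,b)_7: α=-1, u≡1; β=1, v≡6 (mod 7); (1|7)=+1, (6|7)=-1; sign (−1)^1·+1^1·-1^-1 = +1.
(a,b)_31: α=0, u≡10; β=1, v≡22 (mod 31); (10|31)=+1, (22|31)=-1; sign (−1)^0·+1^1·-1^0 = +1.
(a,b)_∞: sgn(7)=+, sgn(231322)=+, so +1.
(a,b)_3: α=2, u≡1; β=-4, v≡1 (mod 3); (1|3)=+1, (1|3)=+1; sign (−1)^0·+1^-4·+1^2 = +1.
(a,b)_41: α=0, u≡38; β=1, v≡16 (mod 41); (38|41)=-1, (16|41)=+1; sign (−1)^0·-1^1·+1^0 = -1.
(a,b)_13: α=0, u≡8; β=1, v≡12 (mod 13); (8|13)=-1, (12|13)=+1; sign (−1)^0·-1^1·+1^0 = -1.
(a,b)_5: α=2, u≡2; β=2, v≡3 (mod 5); (2|5)=-1, (3|5)=-1; sign (−1)^0·-1^2·-1^2 = +1.
Ram(7, 231322) = {13, 41}; no ℚ_13-point on the conic.

[13, 41]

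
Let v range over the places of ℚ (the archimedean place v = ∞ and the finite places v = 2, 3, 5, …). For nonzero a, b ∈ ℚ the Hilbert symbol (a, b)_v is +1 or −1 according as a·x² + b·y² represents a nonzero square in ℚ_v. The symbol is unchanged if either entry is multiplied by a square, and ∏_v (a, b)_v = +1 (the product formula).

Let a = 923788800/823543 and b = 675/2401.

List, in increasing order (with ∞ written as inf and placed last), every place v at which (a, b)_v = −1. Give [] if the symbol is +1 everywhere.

(a, b) ≡ (154, 3) mod (ℚ^×)²; places V = {2, 3, 5, 7, 11, ∞}.
(a,b)_7: α=-7, u≡4; β=-4, v≡3 (mod 7); (4|7)=+1, (3|7)=-1; sign (−1)^0·+1^-4·-1^-7 = -1.
(a,b)_3: α=8, u≡1; β=3, v≡1 (mod 3); (1|3)=+1, (1|3)=+1; sign (−1)^0·+1^3·+1^8 = +1.
(a,b)_5: α=2, u≡4; β=2, v≡2 (mod 5); (4|5)=+1, (2|5)=-1; sign (−1)^0·+1^2·-1^2 = +1.
(a,b)_∞: sgn(154)=+, sgn(3)=+, so +1.
(a,b)_11: α=1, u≡4; β=0, v≡5 (mod 11); (4|11)=+1, (5|11)=+1; sign (−1)^0·+1^0·+1^1 = +1.
(a,b)_2: α=9, β=0; u≡5, v≡3 (mod 8); ε(u)ε(v)=0·1, αω(v)=9·1, βω(u)=0·1; sum ≡ 1  ⇒  -1.
Ram(154, 3) = {2, 7}; no ℚ_2-point on the conic.

[2, 7]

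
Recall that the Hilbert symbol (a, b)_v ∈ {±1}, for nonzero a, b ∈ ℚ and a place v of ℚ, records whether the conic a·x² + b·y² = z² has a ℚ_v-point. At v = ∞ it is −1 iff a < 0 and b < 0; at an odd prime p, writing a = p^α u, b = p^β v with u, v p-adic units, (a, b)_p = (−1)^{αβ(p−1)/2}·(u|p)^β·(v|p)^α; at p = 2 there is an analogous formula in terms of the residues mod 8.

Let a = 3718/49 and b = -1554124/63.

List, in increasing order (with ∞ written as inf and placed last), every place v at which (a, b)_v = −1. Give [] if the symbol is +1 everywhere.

(a, b) ≡ (22, -133) mod (ℚ^×)²; places V = {2, 3, 7, 11, 13, 19, ∞}.
(a,b)_∞: sgn(22)=+, sgn(-133)=−, so +1.
(a,b)_3: α=0, u≡1; β=-2, v≡2 (mod 3); (1|3)=+1, (2|3)=-1; sign (−1)^0·+1^-2·-1^0 = +1.
(a,b)_2: α=1, β=2; u≡3, v≡3 (mod 8); ε(u)ε(v)=1·1, αω(v)=1·1, βω(u)=2·1; sum ≡ 0  ⇒  +1.
(a,b)_11: α=1, u≡6; β=2, v≡6 (mod 11); (6|11)=-1, (6|11)=-1; sign (−1)^0·-1^2·-1^1 = -1.
(a,b)_19: α=0, u≡15; β=1, v≡3 (mod 19); (15|19)=-1, (3|19)=-1; sign (−1)^0·-1^1·-1^0 = -1.
(a,b)_7: α=-2, u≡1; β=-1, v≡1 (mod 7); (1|7)=+1, (1|7)=+1; sign (−1)^0·+1^-1·+1^-2 = +1.
(a,b)_13: α=2, u≡10; β=2, v≡9 (mod 13); (10|13)=+1, (9|13)=+1; sign (−1)^0·+1^2·+1^2 = +1.
(22, -133 / ℚ) ramifies at {11, 19}: a division algebra.

[11, 19]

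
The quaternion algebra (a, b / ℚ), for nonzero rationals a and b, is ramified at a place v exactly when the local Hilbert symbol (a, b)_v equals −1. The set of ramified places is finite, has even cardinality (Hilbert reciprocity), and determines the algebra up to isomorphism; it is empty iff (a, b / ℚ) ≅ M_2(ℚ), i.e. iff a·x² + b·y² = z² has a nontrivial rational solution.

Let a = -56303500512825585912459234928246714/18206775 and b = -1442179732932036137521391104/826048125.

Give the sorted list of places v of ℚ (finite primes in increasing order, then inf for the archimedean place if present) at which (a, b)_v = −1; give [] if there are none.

[2, 3, 23, 31, 41, inf]

(a, b) ≡ (-77667366, -121582) mod (ℚ^×)²; places V = {2, 3, 5, 7, 13, 17, 23, 29, 31, 37, 41, 53, ∞}.
(a,b)_31: α=4, u≡12; β=3, v≡24 (mod 31); (12|31)=-1, (24|31)=-1; sign (−1)^0·-1^3·-1^4 = -1.
(a,b)_∞: sgn(-77667366)=−, sgn(-121582)=−, so -1.
(a,b)_3: α=-9, u≡2; β=-6, v≡2 (mod 3); (2|3)=-1, (2|3)=-1; sign (−1)^0·-1^-6·-1^-9 = -1.
(a,b)_7: α=1, u≡3; β=-2, v≡2 (mod 7); (3|7)=-1, (2|7)=+1; sign (−1)^0·-1^-2·+1^1 = +1.
(a,b)_5: α=-2, u≡1; β=-4, v≡3 (mod 5); (1|5)=+1, (3|5)=-1; sign (−1)^0·+1^-4·-1^-2 = +1.
(a,b)_13: α=6, u≡10; β=4, v≡8 (mod 13); (10|13)=+1, (8|13)=-1; sign (−1)^0·+1^4·-1^6 = +1.
(a,b)_37: α=-1, u≡26; β=-1, v≡4 (mod 37); (26|37)=+1, (4|37)=+1; sign (−1)^0·+1^-1·+1^-1 = +1.
(a,b)_23: α=3, u≡6; β=2, v≡17 (mod 23); (6|23)=+1, (17|23)=-1; sign (−1)^0·+1^2·-1^3 = -1.
(a,b)_17: α=6, u≡6; β=4, v≡4 (mod 17); (6|17)=-1, (4|17)=+1; sign (−1)^0·-1^4·+1^6 = +1.
(a,b)_29: α=2, u≡9; β=2, v≡27 (mod 29); (9|29)=+1, (27|29)=-1; sign (−1)^0·+1^2·-1^2 = +1.
(a,b)_41: α=3, u≡7; β=2, v≡34 (mod 41); (7|41)=-1, (34|41)=-1; sign (−1)^0·-1^2·-1^3 = -1.
(a,b)_53: α=1, u≡49; β=1, v≡52 (mod 53); (49|53)=+1, (52|53)=+1; sign (−1)^0·+1^1·+1^1 = +1.
(a,b)_2: α=1, β=9; u≡5, v≡1 (mod 8); ε(u)ε(v)=0·0, αω(v)=1·0, βω(u)=9·1; sum ≡ 1  ⇒  -1.
(-77667366, -121582 / ℚ) ramifies at {2, 3, 23, 31, 41, ∞}: a division algebra.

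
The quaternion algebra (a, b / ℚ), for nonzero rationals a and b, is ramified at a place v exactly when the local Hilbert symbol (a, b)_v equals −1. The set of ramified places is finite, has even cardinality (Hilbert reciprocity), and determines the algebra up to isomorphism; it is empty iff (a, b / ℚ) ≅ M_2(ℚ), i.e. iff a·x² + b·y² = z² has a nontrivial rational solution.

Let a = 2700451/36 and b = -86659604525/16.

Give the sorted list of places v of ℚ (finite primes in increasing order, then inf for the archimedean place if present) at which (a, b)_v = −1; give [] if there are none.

[2, 29]

Mod squares: a ≡ 19, b ≡ -29. Check v ∈ {∞, 2, 3, 5, 13, 19, 29}.
v=2: v_2(a)=-2, v_2(b)=-4; units ≡ 3, 3 (mod 8); ε·ε+αω+βω = 1·1+-2·1+-4·1 ≡ 1  ⇒  (a,b)_2 = -1.
v=19: a=19^1·(≡5), b=19^0·(≡7) mod 19; (5|19)=+1, (7|19)=+1; (−1)^{1·0·9}·(+1)^0·(+1)^1 = +1.
v=∞: 19 > 0 and -29 < 0  ⇒  (a,b)_∞ = +1.
v=29: a=29^2·(≡3), b=29^5·(≡6) mod 29; (3|29)=-1, (6|29)=+1; (−1)^{2·5·14}·(-1)^5·(+1)^2 = -1.
v=3: a=3^-2·(≡1), b=3^0·(≡1) mod 3; (1|3)=+1, (1|3)=+1; (−1)^{-2·0·1}·(+1)^0·(+1)^-2 = +1.
v=5: a=5^0·(≡1), b=5^2·(≡4) mod 5; (1|5)=+1, (4|5)=+1; (−1)^{0·2·2}·(+1)^2·(+1)^0 = +1.
v=13: a=13^2·(≡8), b=13^2·(≡3) mod 13; (8|13)=-1, (3|13)=+1; (−1)^{2·2·6}·(-1)^2·(+1)^2 = +1.
|Ram(19, -29)| = 2, even; anisotropic at {2, 29}.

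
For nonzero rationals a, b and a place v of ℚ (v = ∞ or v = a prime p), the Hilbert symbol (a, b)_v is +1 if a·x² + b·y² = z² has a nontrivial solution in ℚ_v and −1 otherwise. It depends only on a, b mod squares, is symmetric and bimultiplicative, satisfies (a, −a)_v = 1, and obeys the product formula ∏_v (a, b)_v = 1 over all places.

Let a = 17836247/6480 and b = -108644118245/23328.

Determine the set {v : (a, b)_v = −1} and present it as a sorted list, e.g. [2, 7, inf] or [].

(a, b) ≡ (737035, -10) mod (ℚ^×)²; places V = {2, 3, 5, 11, 13, 17, 23, 29, ∞}.
(a,b)_23: α=1, u≡8; β=2, v≡8 (mod 23); (8|23)=+1, (8|23)=+1; sign (−1)^0·+1^2·+1^1 = +1.
(a,b)_17: α=1, u≡12; β=2, v≡3 (mod 17); (12|17)=-1, (3|17)=-1; sign (−1)^0·-1^2·-1^1 = -1.
(a,b)_11: α=2, u≡7; β=0, v≡1 (mod 11); (7|11)=-1, (1|11)=+1; sign (−1)^0·-1^0·+1^2 = +1.
(a,b)_∞: sgn(737035)=+, sgn(-10)=−, so +1.
(a,b)_5: α=-1, u≡2; β=1, v≡2 (mod 5); (2|5)=-1, (2|5)=-1; sign (−1)^0·-1^1·-1^-1 = +1.
(a,b)_3: α=-4, u≡1; β=-6, v≡2 (mod 3); (1|3)=+1, (2|3)=-1; sign (−1)^0·+1^-6·-1^-4 = +1.
(a,b)_29: α=1, u≡12; β=2, v≡12 (mod 29); (12|29)=-1, (12|29)=-1; sign (−1)^0·-1^2·-1^1 = -1.
(a,b)_13: α=1, u≡2; β=2, v≡12 (mod 13); (2|13)=-1, (12|13)=+1; sign (−1)^0·-1^2·+1^1 = +1.
(a,b)_2: α=-4, β=-5; u≡3, v≡3 (mod 8); ε(u)ε(v)=1·1, αω(v)=-4·1, βω(u)=-5·1; sum ≡ 0  ⇒  +1.
Ram(737035, -10) = {17, 29}; no ℚ_17-point on the conic.

[17, 29]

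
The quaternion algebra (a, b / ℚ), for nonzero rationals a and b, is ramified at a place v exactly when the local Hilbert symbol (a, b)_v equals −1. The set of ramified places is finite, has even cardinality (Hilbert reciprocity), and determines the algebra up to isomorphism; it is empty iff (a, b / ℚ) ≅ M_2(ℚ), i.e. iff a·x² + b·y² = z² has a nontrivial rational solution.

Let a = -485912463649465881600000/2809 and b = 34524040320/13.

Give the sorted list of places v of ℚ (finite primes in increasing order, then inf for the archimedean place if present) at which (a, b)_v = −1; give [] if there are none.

Mod squares: a ≡ -3410, b ≡ 10010. Check v ∈ {∞, 2, 3, 5, 7, 11, 13, 17, 31, 53}.
v=∞: -3410 < 0 and 10010 > 0  ⇒  (a,b)_∞ = +1.
v=7: a=7^0·(≡6), b=7^1·(≡4) mod 7; (6|7)=-1, (4|7)=+1; (−1)^{0·1·3}·(-1)^1·(+1)^0 = -1.
v=2: v_2(a)=13, v_2(b)=7; units ≡ 7, 5 (mod 8); ε·ε+αω+βω = 1·0+13·1+7·0 ≡ 1  ⇒  (a,b)_2 = -1.
v=17: a=17^2·(≡5), b=17^0·(≡12) mod 17; (5|17)=-1, (12|17)=-1; (−1)^{2·0·8}·(-1)^0·(-1)^2 = +1.
v=11: a=11^5·(≡9), b=11^1·(≡7) mod 11; (9|11)=+1, (7|11)=-1; (−1)^{5·1·5}·(+1)^1·(-1)^5 = +1.
v=3: a=3^4·(≡1), b=3^6·(≡2) mod 3; (1|3)=+1, (2|3)=-1; (−1)^{4·6·1}·(+1)^6·(-1)^4 = +1.
v=13: a=13^2·(≡4), b=13^-1·(≡3) mod 13; (4|13)=+1, (3|13)=+1; (−1)^{2·-1·6}·(+1)^-1·(+1)^2 = +1.
v=5: a=5^5·(≡2), b=5^1·(≡3) mod 5; (2|5)=-1, (3|5)=-1; (−1)^{5·1·2}·(-1)^1·(-1)^5 = +1.
v=53: a=53^-2·(≡12), b=53^0·(≡17) mod 53; (12|53)=-1, (17|53)=+1; (−1)^{-2·0·26}·(-1)^0·(+1)^-2 = +1.
v=31: a=31^3·(≡20), b=31^2·(≡2) mod 31; (20|31)=+1, (2|31)=+1; (−1)^{3·2·15}·(+1)^2·(+1)^3 = +1.
Ram(-3410, 10010) = {2, 7}; no ℚ_2-point on the conic.

[2, 7]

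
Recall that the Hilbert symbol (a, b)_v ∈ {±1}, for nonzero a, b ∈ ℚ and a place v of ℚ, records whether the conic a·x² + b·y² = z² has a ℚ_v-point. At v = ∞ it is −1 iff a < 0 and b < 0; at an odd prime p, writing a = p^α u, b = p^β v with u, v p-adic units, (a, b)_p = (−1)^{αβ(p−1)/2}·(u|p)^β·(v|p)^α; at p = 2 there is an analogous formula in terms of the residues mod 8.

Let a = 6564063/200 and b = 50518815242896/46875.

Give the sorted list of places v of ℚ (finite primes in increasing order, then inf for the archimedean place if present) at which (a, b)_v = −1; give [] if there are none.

[11, 13, 17, 19]

(a, b) ≡ (36366, 646969323) mod (ℚ^×)²; places V = {2, 3, 5, 7, 11, 13, 17, 19, 23, 29, ∞}.
(a,b)_17: α=0, u≡7; β=1, v≡5 (mod 17); (7|17)=-1, (5|17)=-1; sign (−1)^0·-1^1·-1^0 = -1.
(a,b)_29: α=1, u≡9; β=1, v≡25 (mod 29); (9|29)=+1, (25|29)=+1; sign (−1)^0·+1^1·+1^1 = +1.
(a,b)_11: α=1, u≡8; β=5, v≡6 (mod 11); (8|11)=-1, (6|11)=-1; sign (−1)^1·-1^5·-1^1 = -1.
(a,b)_2: α=-3, β=4; u≡7, v≡3 (mod 8); ε(u)ε(v)=1·1, αω(v)=-3·1, βω(u)=4·0; sum ≡ 0  ⇒  +1.
(a,b)_13: α=0, u≡5; β=1, v≡2 (mod 13); (5|13)=-1, (2|13)=-1; sign (−1)^0·-1^1·-1^0 = -1.
(a,b)_∞: sgn(36366)=+, sgn(646969323)=+, so +1.
(a,b)_5: α=-2, u≡1; β=-6, v≡2 (mod 5); (1|5)=+1, (2|5)=-1; sign (−1)^0·+1^-6·-1^-2 = +1.
(a,b)_3: α=1, u≡2; β=-1, v≡1 (mod 3); (2|3)=-1, (1|3)=+1; sign (−1)^1·-1^-1·+1^1 = +1.
(a,b)_7: α=0, u≡4; β=1, v≡2 (mod 7); (4|7)=+1, (2|7)=+1; sign (−1)^0·+1^1·+1^0 = +1.
(a,b)_19: α=3, u≡14; β=1, v≡3 (mod 19); (14|19)=-1, (3|19)=-1; sign (−1)^1·-1^1·-1^3 = -1.
(a,b)_23: α=0, u≡13; β=1, v≡3 (mod 23); (13|23)=+1, (3|23)=+1; sign (−1)^0·+1^1·+1^0 = +1.
(36366, 646969323 / ℚ) ramifies at {11, 13, 17, 19}: a division algebra.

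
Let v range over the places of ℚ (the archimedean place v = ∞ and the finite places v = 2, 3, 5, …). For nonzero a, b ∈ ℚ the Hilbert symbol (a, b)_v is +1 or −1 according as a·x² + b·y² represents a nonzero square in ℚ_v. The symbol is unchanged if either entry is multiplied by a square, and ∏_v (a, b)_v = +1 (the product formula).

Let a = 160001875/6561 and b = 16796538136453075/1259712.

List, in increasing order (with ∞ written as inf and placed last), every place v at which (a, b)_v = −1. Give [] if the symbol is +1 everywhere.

[11, 13]

Mod squares: a ≡ 187, b ≡ 9721569. Check v ∈ {∞, 2, 3, 5, 7, 11, 13, 17, 31, 37, 43}.
v=31: a=31^0·(≡9), b=31^1·(≡12) mod 31; (9|31)=+1, (12|31)=-1; (−1)^{0·1·15}·(+1)^1·(-1)^0 = +1.
v=5: a=5^4·(≡3), b=5^2·(≡4) mod 5; (3|5)=-1, (4|5)=+1; (−1)^{4·2·2}·(-1)^2·(+1)^4 = +1.
v=7: a=7^0·(≡6), b=7^2·(≡4) mod 7; (6|7)=-1, (4|7)=+1; (−1)^{0·2·3}·(-1)^2·(+1)^0 = +1.
v=13: a=13^0·(≡8), b=13^1·(≡4) mod 13; (8|13)=-1, (4|13)=+1; (−1)^{0·1·6}·(-1)^1·(+1)^0 = -1.
v=11: a=11^1·(≡10), b=11^5·(≡8) mod 11; (10|11)=-1, (8|11)=-1; (−1)^{1·5·5}·(-1)^5·(-1)^1 = -1.
v=17: a=17^1·(≡5), b=17^3·(≡5) mod 17; (5|17)=-1, (5|17)=-1; (−1)^{1·3·8}·(-1)^3·(-1)^1 = +1.
v=37: a=37^2·(≡24), b=37^0·(≡9) mod 37; (24|37)=-1, (9|37)=+1; (−1)^{2·0·18}·(-1)^0·(+1)^2 = +1.
v=43: a=43^0·(≡41), b=43^1·(≡2) mod 43; (41|43)=+1, (2|43)=-1; (−1)^{0·1·21}·(+1)^1·(-1)^0 = +1.
v=∞: 187 > 0 and 9721569 > 0  ⇒  (a,b)_∞ = +1.
v=3: a=3^-8·(≡1), b=3^-9·(≡1) mod 3; (1|3)=+1, (1|3)=+1; (−1)^{-8·-9·1}·(+1)^-9·(+1)^-8 = +1.
v=2: v_2(a)=0, v_2(b)=-6; units ≡ 3, 1 (mod 8); ε·ε+αω+βω = 1·0+0·0+-6·1 ≡ 0  ⇒  (a,b)_2 = +1.
|Ram(187, 9721569)| = 2, even; anisotropic at {11, 13}.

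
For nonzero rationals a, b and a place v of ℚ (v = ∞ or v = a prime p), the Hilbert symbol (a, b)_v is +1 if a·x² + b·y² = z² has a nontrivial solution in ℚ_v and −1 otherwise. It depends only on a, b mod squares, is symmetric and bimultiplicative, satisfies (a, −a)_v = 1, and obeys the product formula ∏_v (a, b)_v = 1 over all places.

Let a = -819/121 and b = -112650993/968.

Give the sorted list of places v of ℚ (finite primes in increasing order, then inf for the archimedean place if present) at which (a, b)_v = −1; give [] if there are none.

[2, 7, 17, inf]

Mod squares: a ≡ -91, b ≡ -2781506. Check v ∈ {∞, 2, 3, 7, 11, 13, 17, 29, 31}.
v=7: a=7^1·(≡1), b=7^1·(≡4) mod 7; (1|7)=+1, (4|7)=+1; (−1)^{1·1·3}·(+1)^1·(+1)^1 = -1.
v=∞: -91 < 0 and -2781506 < 0  ⇒  (a,b)_∞ = -1.
v=17: a=17^0·(≡7), b=17^1·(≡14) mod 17; (7|17)=-1, (14|17)=-1; (−1)^{0·1·8}·(-1)^1·(-1)^0 = -1.
v=11: a=11^-2·(≡6), b=11^-2·(≡5) mod 11; (6|11)=-1, (5|11)=+1; (−1)^{-2·-2·5}·(-1)^-2·(+1)^-2 = +1.
v=31: a=31^0·(≡25), b=31^1·(≡28) mod 31; (25|31)=+1, (28|31)=+1; (−1)^{0·1·15}·(+1)^1·(+1)^0 = +1.
v=13: a=13^1·(≡7), b=13^1·(≡11) mod 13; (7|13)=-1, (11|13)=-1; (−1)^{1·1·6}·(-1)^1·(-1)^1 = +1.
v=2: v_2(a)=0, v_2(b)=-3; units ≡ 5, 7 (mod 8); ε·ε+αω+βω = 0·1+0·0+-3·1 ≡ 1  ⇒  (a,b)_2 = -1.
v=3: a=3^2·(≡2), b=3^4·(≡1) mod 3; (2|3)=-1, (1|3)=+1; (−1)^{2·4·1}·(-1)^4·(+1)^2 = +1.
v=29: a=29^0·(≡16), b=29^1·(≡3) mod 29; (16|29)=+1, (3|29)=-1; (−1)^{0·1·14}·(+1)^1·(-1)^0 = +1.
(-91, -2781506 / ℚ) ramifies at {2, 7, 17, ∞}: a division algebra.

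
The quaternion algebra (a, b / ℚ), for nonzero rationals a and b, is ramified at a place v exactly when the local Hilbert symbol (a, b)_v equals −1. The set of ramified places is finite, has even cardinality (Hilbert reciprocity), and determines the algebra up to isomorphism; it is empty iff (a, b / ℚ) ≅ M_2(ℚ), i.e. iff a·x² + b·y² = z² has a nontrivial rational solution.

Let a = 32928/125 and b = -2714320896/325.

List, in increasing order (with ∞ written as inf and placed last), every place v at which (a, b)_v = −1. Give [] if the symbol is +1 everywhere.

Mod squares: a ≡ 210, b ≡ -897. Check v ∈ {∞, 2, 3, 5, 7, 13, 23}.
v=13: a=13^0·(≡8), b=13^-1·(≡1) mod 13; (8|13)=-1, (1|13)=+1; (−1)^{0·-1·6}·(-1)^-1·(+1)^0 = -1.
v=7: a=7^3·(≡2), b=7^4·(≡6) mod 7; (2|7)=+1, (6|7)=-1; (−1)^{3·4·3}·(+1)^4·(-1)^3 = -1.
v=5: a=5^-3·(≡3), b=5^-2·(≡3) mod 5; (3|5)=-1, (3|5)=-1; (−1)^{-3·-2·2}·(-1)^-2·(-1)^-3 = -1.
v=23: a=23^0·(≡13), b=23^1·(≡20) mod 23; (13|23)=+1, (20|23)=-1; (−1)^{0·1·11}·(+1)^1·(-1)^0 = +1.
v=2: v_2(a)=5, v_2(b)=14; units ≡ 1, 7 (mod 8); ε·ε+αω+βω = 0·1+5·0+14·0 ≡ 0  ⇒  (a,b)_2 = +1.
v=3: a=3^1·(≡1), b=3^1·(≡1) mod 3; (1|3)=+1, (1|3)=+1; (−1)^{1·1·1}·(+1)^1·(+1)^1 = -1.
v=∞: 210 > 0 and -897 < 0  ⇒  (a,b)_∞ = +1.
|Ram(210, -897)| = 4, even; anisotropic at {3, 5, 7, 13}.

[3, 5, 7, 13]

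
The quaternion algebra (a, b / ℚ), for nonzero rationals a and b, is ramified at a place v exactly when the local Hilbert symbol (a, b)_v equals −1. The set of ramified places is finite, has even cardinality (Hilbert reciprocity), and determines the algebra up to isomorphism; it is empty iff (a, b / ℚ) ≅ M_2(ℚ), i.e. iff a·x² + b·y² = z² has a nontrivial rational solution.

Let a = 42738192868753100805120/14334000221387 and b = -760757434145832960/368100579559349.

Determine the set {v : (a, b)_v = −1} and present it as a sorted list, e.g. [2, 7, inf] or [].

(a, b) ≡ (1015, -11890) mod (ℚ^×)²; places V = {2, 3, 5, 7, 11, 13, 17, 19, 23, 29, 41, 47, ∞}.
(a,b)_47: α=0, u≡16; β=-2, v≡32 (mod 47); (16|47)=+1, (32|47)=+1; sign (−1)^0·+1^-2·+1^0 = +1.
(a,b)_∞: sgn(1015)=+, sgn(-11890)=−, so +1.
(a,b)_29: α=-3, u≡25; β=-1, v≡7 (mod 29); (25|29)=+1, (7|29)=+1; sign (−1)^0·+1^-1·+1^-3 = +1.
(a,b)_17: α=-2, u≡14; β=-2, v≡10 (mod 17); (14|17)=-1, (10|17)=-1; sign (−1)^0·-1^-2·-1^-2 = +1.
(a,b)_41: α=4, u≡20; β=3, v≡26 (mod 41); (20|41)=+1, (26|41)=-1; sign (−1)^0·+1^3·-1^4 = +1.
(a,b)_23: α=4, u≡18; β=0, v≡2 (mod 23); (18|23)=+1, (2|23)=+1; sign (−1)^0·+1^0·+1^4 = +1.
(a,b)_2: α=10, β=23; u≡7, v≡7 (mod 8); ε(u)ε(v)=1·1, αω(v)=10·0, βω(u)=23·0; sum ≡ 1  ⇒  -1.
(a,b)_19: α=4, u≡3; β=2, v≡11 (mod 19); (3|19)=-1, (11|19)=+1; sign (−1)^0·-1^2·+1^4 = +1.
(a,b)_13: α=0, u≡4; β=-2, v≡11 (mod 13); (4|13)=+1, (11|13)=-1; sign (−1)^0·+1^-2·-1^0 = +1.
(a,b)_7: α=-5, u≡5; β=-6, v≡3 (mod 7); (5|7)=-1, (3|7)=-1; sign (−1)^0·-1^-6·-1^-5 = -1.
(a,b)_3: α=4, u≡1; β=6, v≡2 (mod 3); (1|3)=+1, (2|3)=-1; sign (−1)^0·+1^6·-1^4 = +1.
(a,b)_11: α=-2, u≡9; β=0, v≡1 (mod 11); (9|11)=+1, (1|11)=+1; sign (−1)^0·+1^0·+1^-2 = +1.
(a,b)_5: α=1, u≡2; β=1, v≡2 (mod 5); (2|5)=-1, (2|5)=-1; sign (−1)^0·-1^1·-1^1 = +1.
(1015, -11890 / ℚ) ramifies at {2, 7}: a division algebra.

[2, 7]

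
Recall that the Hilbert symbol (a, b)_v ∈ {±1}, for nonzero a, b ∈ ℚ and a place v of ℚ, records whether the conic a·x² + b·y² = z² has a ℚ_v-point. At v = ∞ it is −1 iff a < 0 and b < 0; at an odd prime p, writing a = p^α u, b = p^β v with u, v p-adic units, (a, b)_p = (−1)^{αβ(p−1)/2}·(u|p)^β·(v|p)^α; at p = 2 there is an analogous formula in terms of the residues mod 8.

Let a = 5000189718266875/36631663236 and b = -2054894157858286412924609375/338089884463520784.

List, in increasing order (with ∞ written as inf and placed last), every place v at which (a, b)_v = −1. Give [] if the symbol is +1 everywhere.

[11, 17]

Mod squares: a ≡ 187, b ≡ -23. Check v ∈ {∞, 2, 3, 5, 7, 11, 17, 23, 31}.
v=3: a=3^-4·(≡1), b=3^-4·(≡1) mod 3; (1|3)=+1, (1|3)=+1; (−1)^{-4·-4·1}·(+1)^-4·(+1)^-4 = +1.
v=2: v_2(a)=-2, v_2(b)=-4; units ≡ 3, 1 (mod 8); ε·ε+αω+βω = 1·0+-2·0+-4·1 ≡ 0  ⇒  (a,b)_2 = +1.
v=∞: 187 > 0 and -23 < 0  ⇒  (a,b)_∞ = +1.
v=23: a=23^6·(≡3), b=23^9·(≡21) mod 23; (3|23)=+1, (21|23)=-1; (−1)^{6·9·11}·(+1)^9·(-1)^6 = +1.
v=31: a=31^-2·(≡16), b=31^-4·(≡16) mod 31; (16|31)=+1, (16|31)=+1; (−1)^{-2·-4·15}·(+1)^-4·(+1)^-2 = +1.
v=17: a=17^3·(≡3), b=17^6·(≡11) mod 17; (3|17)=-1, (11|17)=-1; (−1)^{3·6·8}·(-1)^6·(-1)^3 = -1.
v=7: a=7^-6·(≡5), b=7^-10·(≡5) mod 7; (5|7)=-1, (5|7)=-1; (−1)^{-6·-10·3}·(-1)^-10·(-1)^-6 = +1.
v=5: a=5^4·(≡2), b=5^8·(≡2) mod 5; (2|5)=-1, (2|5)=-1; (−1)^{4·8·2}·(-1)^8·(-1)^4 = +1.
v=11: a=11^1·(≡10), b=11^2·(≡2) mod 11; (10|11)=-1, (2|11)=-1; (−1)^{1·2·5}·(-1)^2·(-1)^1 = -1.
|Ram(187, -23)| = 2, even; anisotropic at {11, 17}.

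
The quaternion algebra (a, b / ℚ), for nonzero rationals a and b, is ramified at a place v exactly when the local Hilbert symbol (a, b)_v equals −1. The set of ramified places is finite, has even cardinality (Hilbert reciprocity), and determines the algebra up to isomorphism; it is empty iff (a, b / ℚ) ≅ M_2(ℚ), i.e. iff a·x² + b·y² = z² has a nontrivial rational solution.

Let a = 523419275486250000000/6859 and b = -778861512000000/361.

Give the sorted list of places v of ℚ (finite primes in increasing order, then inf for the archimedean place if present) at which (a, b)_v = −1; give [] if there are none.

[2, 23]

(a, b) ≡ (163438, -2) mod (ℚ^×)²; places V = {2, 3, 5, 11, 13, 17, 19, 23, ∞}.
(a,b)_2: α=7, β=9; u≡7, v≡7 (mod 8); ε(u)ε(v)=1·1, αω(v)=7·0, βω(u)=9·0; sum ≡ 1  ⇒  -1.
(a,b)_11: α=3, u≡10; β=2, v≡1 (mod 11); (10|11)=-1, (1|11)=+1; sign (−1)^0·-1^2·+1^3 = +1.
(a,b)_3: α=2, u≡1; β=2, v≡1 (mod 3); (1|3)=+1, (1|3)=+1; sign (−1)^0·+1^2·+1^2 = +1.
(a,b)_23: α=3, u≡17; β=2, v≡15 (mod 23); (17|23)=-1, (15|23)=-1; sign (−1)^0·-1^2·-1^3 = -1.
(a,b)_17: α=1, u≡15; β=0, v≡2 (mod 17); (15|17)=+1, (2|17)=+1; sign (−1)^0·+1^0·+1^1 = +1.
(a,b)_19: α=-3, u≡8; β=-2, v≡5 (mod 19); (8|19)=-1, (5|19)=+1; sign (−1)^0·-1^-2·+1^-3 = +1.
(a,b)_13: α=2, u≡7; β=2, v≡6 (mod 13); (7|13)=-1, (6|13)=-1; sign (−1)^0·-1^2·-1^2 = +1.
(a,b)_5: α=10, u≡3; β=6, v≡2 (mod 5); (3|5)=-1, (2|5)=-1; sign (−1)^0·-1^6·-1^10 = +1.
(a,b)_∞: sgn(163438)=+, sgn(-2)=−, so +1.
Ram(163438, -2) = {2, 23}; no ℚ_2-point on the conic.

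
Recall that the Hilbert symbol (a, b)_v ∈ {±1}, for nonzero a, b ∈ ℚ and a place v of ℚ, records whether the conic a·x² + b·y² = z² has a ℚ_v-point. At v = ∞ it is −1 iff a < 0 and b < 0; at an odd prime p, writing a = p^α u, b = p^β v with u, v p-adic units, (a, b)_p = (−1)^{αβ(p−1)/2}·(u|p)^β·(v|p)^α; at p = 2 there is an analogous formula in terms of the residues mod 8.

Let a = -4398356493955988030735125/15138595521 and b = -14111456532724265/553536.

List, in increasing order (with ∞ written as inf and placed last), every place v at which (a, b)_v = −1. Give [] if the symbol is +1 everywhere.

[2, 5, 17, inf]

Mod squares: a ≡ -6697405, b ≡ -65. Check v ∈ {∞, 2, 3, 5, 7, 11, 13, 17, 19, 29, 31}.
v=17: a=17^3·(≡6), b=17^2·(≡10) mod 17; (6|17)=-1, (10|17)=-1; (−1)^{3·2·8}·(-1)^2·(-1)^3 = -1.
v=7: a=7^-4·(≡6), b=7^0·(≡5) mod 7; (6|7)=-1, (5|7)=-1; (−1)^{-4·0·3}·(-1)^0·(-1)^-4 = +1.
v=2: v_2(a)=0, v_2(b)=-6; units ≡ 3, 7 (mod 8); ε·ε+αω+βω = 1·1+0·0+-6·1 ≡ 1  ⇒  (a,b)_2 = -1.
v=13: a=13^3·(≡5), b=13^3·(≡5) mod 13; (5|13)=-1, (5|13)=-1; (−1)^{3·3·6}·(-1)^3·(-1)^3 = +1.
v=3: a=3^-8·(≡2), b=3^-2·(≡1) mod 3; (2|3)=-1, (1|3)=+1; (−1)^{-8·-2·1}·(-1)^-2·(+1)^-8 = +1.
v=31: a=31^-2·(≡21), b=31^-2·(≡2) mod 31; (21|31)=-1, (2|31)=+1; (−1)^{-2·-2·15}·(-1)^-2·(+1)^-2 = +1.
v=29: a=29^3·(≡2), b=29^2·(≡24) mod 29; (2|29)=-1, (24|29)=+1; (−1)^{3·2·14}·(-1)^2·(+1)^3 = +1.
v=19: a=19^3·(≡14), b=19^2·(≡9) mod 19; (14|19)=-1, (9|19)=+1; (−1)^{3·2·9}·(-1)^2·(+1)^3 = +1.
v=5: a=5^3·(≡4), b=5^1·(≡2) mod 5; (4|5)=+1, (2|5)=-1; (−1)^{3·1·2}·(+1)^1·(-1)^3 = -1.
v=∞: -6697405 < 0 and -65 < 0  ⇒  (a,b)_∞ = -1.
v=11: a=11^7·(≡8), b=11^4·(≡9) mod 11; (8|11)=-1, (9|11)=+1; (−1)^{7·4·5}·(-1)^4·(+1)^7 = +1.
Ram(-6697405, -65) = {2, 5, 17, ∞}; no ℚ_2-point on the conic.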